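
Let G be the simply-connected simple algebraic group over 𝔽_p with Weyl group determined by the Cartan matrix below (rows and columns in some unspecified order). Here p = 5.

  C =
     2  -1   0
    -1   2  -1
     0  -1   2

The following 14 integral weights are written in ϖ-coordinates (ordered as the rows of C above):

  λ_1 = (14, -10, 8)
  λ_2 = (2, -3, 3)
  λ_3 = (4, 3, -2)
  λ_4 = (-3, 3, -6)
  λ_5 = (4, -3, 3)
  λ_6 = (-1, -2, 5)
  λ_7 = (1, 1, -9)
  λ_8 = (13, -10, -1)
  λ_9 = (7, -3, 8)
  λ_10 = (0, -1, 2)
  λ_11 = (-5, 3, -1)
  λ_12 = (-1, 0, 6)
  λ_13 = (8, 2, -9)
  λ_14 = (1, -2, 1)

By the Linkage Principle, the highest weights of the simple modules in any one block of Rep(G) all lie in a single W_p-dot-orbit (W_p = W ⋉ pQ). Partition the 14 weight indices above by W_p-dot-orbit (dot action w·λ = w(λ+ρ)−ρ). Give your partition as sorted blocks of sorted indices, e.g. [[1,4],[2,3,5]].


Root system A_3: the 3×3 matrix C matches after relabeling.

W_5-reps of the 14 weights in Ā_5 (same 3-coord order as C):

  [1] (4, 0, 0) · [2] (1, 2, 2) · [3] (1, 0, 3) · [4] (1, 2, 2) · [5] (1, 2, 0) · [6] (0, 0, 4) · [7] (1, 1, 1) · [8] (0, 0, 4) · [9] (1, 2, 2) · [10] (1, 0, 3) · [11] (4, 0, 0) · [12] (1, 2, 2) · [13] (1, 2, 2) · [14] (1, 1, 1)

The 14 indices split into 6 linkage classes (same alcove rep ⇔ same W_5-dot-orbit):

[[1, 11], [2, 4, 9, 12, 13], [3, 10], [5], [6, 8], [7, 14]]


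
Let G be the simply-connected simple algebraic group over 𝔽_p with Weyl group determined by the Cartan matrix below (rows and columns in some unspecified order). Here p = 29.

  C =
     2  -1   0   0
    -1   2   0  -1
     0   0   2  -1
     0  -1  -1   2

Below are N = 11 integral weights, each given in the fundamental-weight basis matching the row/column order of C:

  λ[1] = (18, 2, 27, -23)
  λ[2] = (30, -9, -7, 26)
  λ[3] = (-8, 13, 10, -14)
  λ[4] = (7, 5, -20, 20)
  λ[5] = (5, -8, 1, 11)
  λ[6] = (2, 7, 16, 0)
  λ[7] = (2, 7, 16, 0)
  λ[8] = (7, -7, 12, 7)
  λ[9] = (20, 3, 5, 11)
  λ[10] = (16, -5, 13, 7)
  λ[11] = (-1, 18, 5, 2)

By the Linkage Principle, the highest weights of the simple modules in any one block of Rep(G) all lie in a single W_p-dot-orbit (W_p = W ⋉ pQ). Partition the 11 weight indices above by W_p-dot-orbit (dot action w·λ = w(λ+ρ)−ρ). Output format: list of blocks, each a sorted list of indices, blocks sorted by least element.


Cartan matrix: type A_4 (|W|=120); un-permuting the 4 rows.

Ā_29 reps of the 11 weights (A_4, coords as presented):

  λ_1+ρ ↦ (0, 19, 6, 3) · λ_2+ρ ↦ (2, 6, 13, 2) · λ_3+ρ ↦ (1, 6, 2, 5) · λ_4+ρ ↦ (2, 6, 13, 2) · λ_5+ρ ↦ (1, 6, 2, 5) · λ_6+ρ ↦ (3, 8, 17, 1) · λ_7+ρ ↦ (3, 8, 17, 1) · λ_8+ρ ↦ (2, 6, 13, 2) · λ_9+ρ ↦ (7, 4, 8, 4) · λ_10+ρ ↦ (7, 4, 8, 4) · λ_11+ρ ↦ (0, 19, 6, 3)

Linkage partition of the 11 weights (5 classes, p=29):

[[1, 11], [2, 4, 8], [3, 5], [6, 7], [9, 10]]


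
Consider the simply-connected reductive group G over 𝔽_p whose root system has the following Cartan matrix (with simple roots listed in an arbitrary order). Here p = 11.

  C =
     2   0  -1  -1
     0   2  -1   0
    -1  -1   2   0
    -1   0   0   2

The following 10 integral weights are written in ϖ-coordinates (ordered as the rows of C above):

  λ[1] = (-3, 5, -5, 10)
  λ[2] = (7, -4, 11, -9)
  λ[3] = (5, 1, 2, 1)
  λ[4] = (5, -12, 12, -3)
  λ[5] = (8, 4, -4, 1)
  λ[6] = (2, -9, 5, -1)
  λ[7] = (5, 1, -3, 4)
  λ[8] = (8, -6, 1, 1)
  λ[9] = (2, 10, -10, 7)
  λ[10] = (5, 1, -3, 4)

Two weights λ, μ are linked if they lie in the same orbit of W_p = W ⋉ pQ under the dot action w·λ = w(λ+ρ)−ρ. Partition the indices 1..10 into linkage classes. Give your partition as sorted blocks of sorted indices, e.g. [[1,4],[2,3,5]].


A_4 Cartan matrix, 4 simple roots permuted; ρ=(1,1,1,1).

Alcove-folded reps (p=11, 10 weights, presented ϖ-order):

  λ_1 → (4, 0, 2, 5)
  λ_2 → (1, 6, 2, 0)
  λ_3 → (6, 0, 3, 0)
  λ_4 → (2, 3, 0, 4)
  λ_5 → (6, 0, 3, 0)
  λ_6 → (1, 6, 2, 0)
  λ_7 → (4, 0, 2, 5)
  λ_8 → (6, 0, 3, 0)
  λ_9 → (6, 0, 3, 0)
  λ_10 → (4, 0, 2, 5)

Grouping the 10 weights by Ā_11-representative: 4 linkage classes.

[[1, 7, 10], [2, 6], [3, 5, 8, 9], [4]]


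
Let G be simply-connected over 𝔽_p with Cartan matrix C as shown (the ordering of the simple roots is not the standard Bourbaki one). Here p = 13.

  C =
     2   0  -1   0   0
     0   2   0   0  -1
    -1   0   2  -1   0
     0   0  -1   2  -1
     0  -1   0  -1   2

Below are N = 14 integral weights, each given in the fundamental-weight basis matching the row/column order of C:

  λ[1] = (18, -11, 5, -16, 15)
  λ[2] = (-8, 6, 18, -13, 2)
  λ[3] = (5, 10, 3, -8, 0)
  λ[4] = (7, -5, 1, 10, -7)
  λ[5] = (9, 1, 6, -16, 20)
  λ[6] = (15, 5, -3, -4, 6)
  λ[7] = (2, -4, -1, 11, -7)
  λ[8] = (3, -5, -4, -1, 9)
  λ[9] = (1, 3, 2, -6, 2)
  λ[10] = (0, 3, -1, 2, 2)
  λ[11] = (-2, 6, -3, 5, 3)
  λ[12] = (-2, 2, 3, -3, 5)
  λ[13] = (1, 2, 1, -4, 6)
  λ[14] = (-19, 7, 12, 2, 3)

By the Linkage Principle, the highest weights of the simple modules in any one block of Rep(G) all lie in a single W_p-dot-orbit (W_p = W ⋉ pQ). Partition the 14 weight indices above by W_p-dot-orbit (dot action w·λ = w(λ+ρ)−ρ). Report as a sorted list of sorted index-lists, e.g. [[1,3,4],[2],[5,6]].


A_5 Cartan matrix, 5 simple roots permuted; ρ=(1,1,1,1,1).

λ_j+ρ reflected into Ā_13 (⟨·,θ^∨⟩≤13); 5-tuples as given:

  [1] (1, 4, 0, 3, 3)
  [2] (1, 4, 0, 3, 3)
  [3] (1, 3, 1, 2, 4)
  [4] (0, 2, 2, 1, 2)
  [5] (0, 2, 2, 1, 2)
  [6] (0, 2, 2, 1, 2)
  [7] (1, 4, 0, 3, 3)
  [8] (1, 4, 0, 3, 3)
  [9] (0, 2, 2, 1, 2)
  [10] (1, 4, 0, 3, 3)
  [11] (1, 3, 1, 2, 4)
  [12] (1, 3, 1, 2, 4)
  [13] (1, 3, 1, 2, 4)
  [14] (0, 2, 2, 1, 2)

3 distinct reps among the 14 weights ⇒ 3 W_13-linkage classes:

[[1, 2, 7, 8, 10], [3, 11, 12, 13], [4, 5, 6, 9, 14]]


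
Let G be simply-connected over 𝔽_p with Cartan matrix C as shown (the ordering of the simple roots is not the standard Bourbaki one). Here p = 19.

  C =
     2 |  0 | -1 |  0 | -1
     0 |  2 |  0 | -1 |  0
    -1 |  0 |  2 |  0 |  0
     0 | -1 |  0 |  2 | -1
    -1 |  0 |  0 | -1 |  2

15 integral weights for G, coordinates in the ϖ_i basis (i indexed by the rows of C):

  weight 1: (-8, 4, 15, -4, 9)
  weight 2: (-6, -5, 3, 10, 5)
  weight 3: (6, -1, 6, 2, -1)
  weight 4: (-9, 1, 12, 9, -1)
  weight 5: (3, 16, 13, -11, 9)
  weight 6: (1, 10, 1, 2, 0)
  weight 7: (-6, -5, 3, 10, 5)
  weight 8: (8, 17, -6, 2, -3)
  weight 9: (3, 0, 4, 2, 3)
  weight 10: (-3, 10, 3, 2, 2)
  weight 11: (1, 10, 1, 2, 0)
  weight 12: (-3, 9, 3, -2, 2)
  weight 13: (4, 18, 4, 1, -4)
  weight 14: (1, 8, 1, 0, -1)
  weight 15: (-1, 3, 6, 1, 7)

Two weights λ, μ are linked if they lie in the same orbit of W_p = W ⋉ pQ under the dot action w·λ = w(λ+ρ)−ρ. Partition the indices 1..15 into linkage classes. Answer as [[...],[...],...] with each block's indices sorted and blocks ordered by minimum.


Root system A_5: the 5×5 matrix C matches after relabeling.

Ā_19 reps of the 15 weights (A_5, coords as presented):

  λ_1+ρ ↦ (7, 0, 7, 3, 0)
  λ_2+ρ ↦ (4, 4, 1, 7, 1)
  λ_3+ρ ↦ (7, 0, 7, 3, 0)
  λ_4+ρ ↦ (0, 2, 5, 2, 8)
  λ_5+ρ ↦ (2, 9, 2, 1, 0)
  λ_6+ρ ↦ (2, 11, 2, 3, 1)
  λ_7+ρ ↦ (4, 4, 1, 7, 1)
  λ_8+ρ ↦ (2, 9, 2, 1, 0)
  λ_9+ρ ↦ (4, 1, 5, 3, 4)
  λ_10+ρ ↦ (2, 11, 2, 3, 1)
  λ_11+ρ ↦ (2, 11, 2, 3, 1)
  λ_12+ρ ↦ (2, 9, 2, 1, 0)
  λ_13+ρ ↦ (2, 9, 2, 1, 0)
  λ_14+ρ ↦ (2, 9, 2, 1, 0)
  λ_15+ρ ↦ (0, 2, 5, 2, 8)

Linkage partition of the 15 weights (6 classes, p=19):

[[1, 3], [2, 7], [4, 15], [5, 8, 12, 13, 14], [6, 10, 11], [9]]


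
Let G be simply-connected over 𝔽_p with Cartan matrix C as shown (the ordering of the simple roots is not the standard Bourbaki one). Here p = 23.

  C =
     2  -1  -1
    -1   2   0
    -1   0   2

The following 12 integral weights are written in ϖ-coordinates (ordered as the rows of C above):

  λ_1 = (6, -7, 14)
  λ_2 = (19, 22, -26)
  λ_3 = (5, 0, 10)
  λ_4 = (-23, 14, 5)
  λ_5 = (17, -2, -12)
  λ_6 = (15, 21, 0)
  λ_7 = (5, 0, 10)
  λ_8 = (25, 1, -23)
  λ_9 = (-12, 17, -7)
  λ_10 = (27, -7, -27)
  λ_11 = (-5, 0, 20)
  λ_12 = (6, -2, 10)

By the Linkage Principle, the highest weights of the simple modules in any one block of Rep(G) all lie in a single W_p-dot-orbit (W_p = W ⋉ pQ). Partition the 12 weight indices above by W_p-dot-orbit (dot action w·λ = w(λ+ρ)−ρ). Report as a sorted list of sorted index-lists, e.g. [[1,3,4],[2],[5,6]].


Cartan matrix: type A_3 (|W|=24); un-permuting the 3 rows.

W_23-reps of the 12 weights in Ā_23 (same 3-coord order as C):

    λ_1+ρ ↦ (1, 6, 15)
    λ_2+ρ ↦ (3, 2, 0)
    λ_3+ρ ↦ (6, 1, 11)
    λ_4+ρ ↦ (1, 6, 15)
    λ_5+ρ ↦ (6, 1, 11)
    λ_6+ρ ↦ (1, 6, 15)
    λ_7+ρ ↦ (6, 1, 11)
    λ_8+ρ ↦ (1, 3, 17)
    λ_9+ρ ↦ (6, 1, 11)
    λ_10+ρ ↦ (1, 3, 17)
    λ_11+ρ ↦ (1, 3, 17)
    λ_12+ρ ↦ (6, 1, 11)

4 distinct reps among the 12 weights ⇒ 4 W_23-linkage classes:

[[1, 4, 6], [2], [3, 5, 7, 9, 12], [8, 10, 11]]


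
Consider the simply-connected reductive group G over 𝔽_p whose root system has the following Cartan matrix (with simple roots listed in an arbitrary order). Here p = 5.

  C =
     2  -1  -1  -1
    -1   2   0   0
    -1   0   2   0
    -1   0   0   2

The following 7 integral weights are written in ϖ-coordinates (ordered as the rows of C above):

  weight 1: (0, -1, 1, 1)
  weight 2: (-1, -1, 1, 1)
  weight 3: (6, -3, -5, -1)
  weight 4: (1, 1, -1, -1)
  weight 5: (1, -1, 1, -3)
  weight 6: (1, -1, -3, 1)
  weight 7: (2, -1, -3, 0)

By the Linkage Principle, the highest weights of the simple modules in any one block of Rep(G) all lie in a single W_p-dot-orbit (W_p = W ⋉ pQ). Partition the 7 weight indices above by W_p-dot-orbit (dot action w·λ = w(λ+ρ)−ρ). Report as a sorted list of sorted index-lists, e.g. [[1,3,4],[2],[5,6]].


D_4 Cartan matrix, 4 simple roots permuted; ρ=(1,1,1,1).

W_5-reps of the 7 weights in Ā_5 (same 4-coord order as C):

  1: (0, 0, 2, 2)
  2: (0, 0, 2, 2)
  3: (0, 0, 2, 2)
  4: (1, 2, 0, 0)
  5: (0, 0, 2, 2)
  6: (0, 0, 2, 2)
  7: (1, 0, 2, 1)

The 7 indices split into 3 linkage classes (same alcove rep ⇔ same W_5-dot-orbit):

[[1, 2, 3, 5, 6], [4], [7]]


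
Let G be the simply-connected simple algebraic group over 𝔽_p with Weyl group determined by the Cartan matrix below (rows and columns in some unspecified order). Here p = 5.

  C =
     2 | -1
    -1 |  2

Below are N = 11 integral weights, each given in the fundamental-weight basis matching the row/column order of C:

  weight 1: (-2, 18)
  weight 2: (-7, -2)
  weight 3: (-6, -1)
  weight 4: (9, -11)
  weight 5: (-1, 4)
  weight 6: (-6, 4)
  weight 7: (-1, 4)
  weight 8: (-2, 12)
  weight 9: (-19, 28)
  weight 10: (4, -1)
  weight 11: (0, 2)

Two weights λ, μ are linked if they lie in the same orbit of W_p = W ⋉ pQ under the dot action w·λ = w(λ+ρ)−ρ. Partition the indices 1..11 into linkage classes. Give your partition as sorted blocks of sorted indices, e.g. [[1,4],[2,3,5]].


Type A_2, rank 2, |W|=6; reorder rows/cols to standard.

Each λ_j+ρ reduced to Ā_5; 2-tuples below use C's row order:

  λ_1+ρ ↦ (1, 3);  λ_2+ρ ↦ (1, 3);  λ_3+ρ ↦ (0, 5);  λ_4+ρ ↦ (5, 0);  λ_5+ρ ↦ (0, 5);  λ_6+ρ ↦ (5, 0);  λ_7+ρ ↦ (0, 5);  λ_8+ρ ↦ (2, 1);  λ_9+ρ ↦ (1, 3);  λ_10+ρ ↦ (5, 0);  λ_11+ρ ↦ (1, 3)

Partition of {1..11} into 4 W_5-dot-orbits:

[[1, 2, 9, 11], [3, 5, 7], [4, 6, 10], [8]]


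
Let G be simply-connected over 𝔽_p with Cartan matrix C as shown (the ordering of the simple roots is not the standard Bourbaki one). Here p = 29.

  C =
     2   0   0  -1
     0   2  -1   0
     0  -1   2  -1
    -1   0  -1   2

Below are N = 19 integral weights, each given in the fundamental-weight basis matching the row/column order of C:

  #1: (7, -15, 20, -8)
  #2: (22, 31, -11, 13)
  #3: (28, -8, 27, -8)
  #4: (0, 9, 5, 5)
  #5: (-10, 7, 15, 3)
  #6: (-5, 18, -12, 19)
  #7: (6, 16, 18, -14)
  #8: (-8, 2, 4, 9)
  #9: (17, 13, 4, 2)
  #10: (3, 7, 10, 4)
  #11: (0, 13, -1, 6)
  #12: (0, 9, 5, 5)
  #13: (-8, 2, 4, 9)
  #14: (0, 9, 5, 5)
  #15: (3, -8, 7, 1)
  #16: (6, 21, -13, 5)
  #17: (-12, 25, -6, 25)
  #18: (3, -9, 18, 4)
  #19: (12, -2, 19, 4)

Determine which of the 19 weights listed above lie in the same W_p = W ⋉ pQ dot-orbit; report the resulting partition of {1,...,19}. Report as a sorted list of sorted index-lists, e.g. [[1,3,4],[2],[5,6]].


Type A_4, rank 4, |W|=120; reorder rows/cols to standard.

Folding the 19 weights λ_j+ρ into Ā_29 (reps in the given 4-coord order):

    λ_1 → (1, 14, 0, 7)
    λ_2 → (4, 7, 1, 2)
    λ_3 → (1, 14, 0, 7)
    λ_4 → (1, 10, 6, 6)
    λ_5 → (4, 8, 11, 5)
    λ_6 → (4, 8, 11, 5)
    λ_7 → (1, 10, 6, 6)
    λ_8 → (7, 3, 5, 3)
    λ_9 → (7, 3, 5, 3)
    λ_10 → (4, 8, 11, 5)
    λ_11 → (1, 14, 0, 7)
    λ_12 → (1, 10, 6, 6)
    λ_13 → (7, 3, 5, 3)
    λ_14 → (1, 10, 6, 6)
    λ_15 → (4, 7, 1, 2)
    λ_16 → (1, 10, 6, 6)
    λ_17 → (7, 3, 5, 3)
    λ_18 → (4, 8, 11, 5)
    λ_19 → (4, 8, 11, 5)

These 19 weights hit 5 W_29-dot-orbits; sizes (3, 2, 5, 5, 4):

[[1, 3, 11], [2, 15], [4, 7, 12, 14, 16], [5, 6, 10, 18, 19], [8, 9, 13, 17]]


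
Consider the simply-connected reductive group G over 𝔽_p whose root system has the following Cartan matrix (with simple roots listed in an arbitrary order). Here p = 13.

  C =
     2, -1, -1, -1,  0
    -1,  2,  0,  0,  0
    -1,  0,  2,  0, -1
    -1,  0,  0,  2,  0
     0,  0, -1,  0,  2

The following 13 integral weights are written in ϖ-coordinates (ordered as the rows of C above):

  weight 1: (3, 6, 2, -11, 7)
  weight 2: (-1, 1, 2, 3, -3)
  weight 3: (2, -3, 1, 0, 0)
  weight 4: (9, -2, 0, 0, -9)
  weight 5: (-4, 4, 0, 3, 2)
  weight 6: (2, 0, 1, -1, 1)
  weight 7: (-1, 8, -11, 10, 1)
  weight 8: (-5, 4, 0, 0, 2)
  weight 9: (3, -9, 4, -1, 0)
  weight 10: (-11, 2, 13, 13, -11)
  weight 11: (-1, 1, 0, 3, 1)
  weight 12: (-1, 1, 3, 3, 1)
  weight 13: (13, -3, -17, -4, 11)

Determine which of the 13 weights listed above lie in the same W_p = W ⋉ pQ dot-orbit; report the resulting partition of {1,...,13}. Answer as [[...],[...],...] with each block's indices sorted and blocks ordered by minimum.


Dynkin diagram of C (from the 8 off-diagonal −1 entries): D_5.

Each λ_j+ρ reduced to Ā_13; 5-tuples below use C's row order:

  λ_1+ρ ↦ (1, 2, 2, 1, 1)
  λ_2+ρ ↦ (0, 2, 1, 4, 2)
  λ_3+ρ ↦ (1, 2, 2, 1, 1)
  λ_4+ρ ↦ (1, 1, 1, 1, 0)
  λ_5+ρ ↦ (1, 2, 2, 1, 1)
  λ_6+ρ ↦ (3, 1, 2, 0, 2)
  λ_7+ρ ↦ (1, 1, 1, 1, 0)
  λ_8+ρ ↦ (1, 1, 1, 1, 0)
  λ_9+ρ ↦ (0, 4, 1, 4, 1)
  λ_10+ρ ↦ (1, 2, 2, 1, 1)
  λ_11+ρ ↦ (0, 2, 1, 4, 2)
  λ_12+ρ ↦ (0, 2, 1, 4, 2)
  λ_13+ρ ↦ (1, 2, 2, 1, 1)

5 distinct reps among the 13 weights ⇒ 5 W_13-linkage classes:

[[1, 3, 5, 10, 13], [2, 11, 12], [4, 7, 8], [6], [9]]


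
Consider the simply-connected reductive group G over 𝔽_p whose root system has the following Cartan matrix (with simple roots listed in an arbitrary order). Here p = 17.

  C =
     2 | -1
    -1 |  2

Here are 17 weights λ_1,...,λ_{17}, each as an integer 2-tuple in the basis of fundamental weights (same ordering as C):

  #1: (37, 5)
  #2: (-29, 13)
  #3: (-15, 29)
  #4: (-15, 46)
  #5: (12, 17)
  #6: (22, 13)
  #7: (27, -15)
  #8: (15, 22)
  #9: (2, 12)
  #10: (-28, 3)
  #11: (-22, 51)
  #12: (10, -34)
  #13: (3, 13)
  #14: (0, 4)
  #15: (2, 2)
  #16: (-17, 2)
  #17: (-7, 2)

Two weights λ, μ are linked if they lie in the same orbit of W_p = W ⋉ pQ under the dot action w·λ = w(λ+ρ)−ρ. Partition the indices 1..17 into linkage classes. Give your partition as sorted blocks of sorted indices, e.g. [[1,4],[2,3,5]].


C ↔ A_2 under row/col permutation; |W(A_2)| = 6.

Folding the 17 weights λ_j+ρ into Ā_17 (reps in the given 2-coord order):

  λ_1+ρ ↦ (6, 7);  λ_2+ρ ↦ (3, 3);  λ_3+ρ ↦ (1, 3);  λ_4+ρ ↦ (3, 13);  λ_5+ρ ↦ (1, 3);  λ_6+ρ ↦ (3, 3);  λ_7+ρ ↦ (3, 3);  λ_8+ρ ↦ (1, 5);  λ_9+ρ ↦ (3, 13);  λ_10+ρ ↦ (6, 7);  λ_11+ρ ↦ (3, 13);  λ_12+ρ ↦ (1, 5);  λ_13+ρ ↦ (3, 13);  λ_14+ρ ↦ (1, 5);  λ_15+ρ ↦ (3, 3);  λ_16+ρ ↦ (3, 13);  λ_17+ρ ↦ (3, 3)

Partition of {1..17} into 5 W_17-dot-orbits:

[[1, 10], [2, 6, 7, 15, 17], [3, 5], [4, 9, 11, 13, 16], [8, 12, 14]]


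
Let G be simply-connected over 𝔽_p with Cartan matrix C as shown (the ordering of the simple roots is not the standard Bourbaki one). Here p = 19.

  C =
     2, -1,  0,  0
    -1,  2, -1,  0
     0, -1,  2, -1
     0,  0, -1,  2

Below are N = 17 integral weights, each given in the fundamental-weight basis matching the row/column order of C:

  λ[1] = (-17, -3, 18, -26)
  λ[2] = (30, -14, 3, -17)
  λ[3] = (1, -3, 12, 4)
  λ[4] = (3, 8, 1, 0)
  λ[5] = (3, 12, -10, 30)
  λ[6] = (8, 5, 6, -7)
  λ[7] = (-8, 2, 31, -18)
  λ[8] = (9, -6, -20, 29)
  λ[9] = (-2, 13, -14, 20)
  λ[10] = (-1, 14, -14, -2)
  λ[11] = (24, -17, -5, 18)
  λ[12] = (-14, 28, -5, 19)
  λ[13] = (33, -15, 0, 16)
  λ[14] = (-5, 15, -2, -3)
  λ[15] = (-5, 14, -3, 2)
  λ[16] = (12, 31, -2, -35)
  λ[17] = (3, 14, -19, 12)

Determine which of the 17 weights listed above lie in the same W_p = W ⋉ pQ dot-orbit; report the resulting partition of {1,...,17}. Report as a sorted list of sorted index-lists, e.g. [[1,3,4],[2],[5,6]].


Root system A_4: the 4×4 matrix C matches after relabeling.

Each λ_j+ρ reduced to Ā_19; 4-tuples below use C's row order:

  [1] (0, 2, 11, 5)
  [2] (6, 6, 1, 3)
  [3] (0, 2, 11, 5)
  [4] (4, 9, 2, 1)
  [5] (4, 9, 2, 1)
  [6] (6, 6, 1, 3)
  [7] (4, 9, 2, 1)
  [8] (3, 5, 0, 5)
  [9] (0, 2, 11, 5)
  [10] (0, 1, 1, 13)
  [11] (1, 3, 10, 5)
  [12] (6, 6, 1, 3)
  [13] (0, 1, 1, 13)
  [14] (4, 9, 2, 1)
  [15] (4, 9, 2, 1)
  [16] (6, 6, 1, 3)
  [17] (1, 3, 10, 5)

Grouping the 17 weights by Ā_19-representative: 6 linkage classes.

[[1, 3, 9], [2, 6, 12, 16], [4, 5, 7, 14, 15], [8], [10, 13], [11, 17]]


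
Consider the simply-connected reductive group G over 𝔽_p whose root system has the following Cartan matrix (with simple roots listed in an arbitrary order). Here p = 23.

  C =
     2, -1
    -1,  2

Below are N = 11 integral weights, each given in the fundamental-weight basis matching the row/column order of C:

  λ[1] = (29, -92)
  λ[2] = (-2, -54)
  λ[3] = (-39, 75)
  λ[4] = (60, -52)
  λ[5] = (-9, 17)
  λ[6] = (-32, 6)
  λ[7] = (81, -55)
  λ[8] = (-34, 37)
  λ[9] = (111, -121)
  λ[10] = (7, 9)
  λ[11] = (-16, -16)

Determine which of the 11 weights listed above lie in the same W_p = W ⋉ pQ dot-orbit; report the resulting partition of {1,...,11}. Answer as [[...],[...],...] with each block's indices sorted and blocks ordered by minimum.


Type A_2, rank 2, |W|=6; reorder rows/cols to standard.

Alcove-folded reps (p=23, 11 weights, presented ϖ-order):

  λ_1+ρ ↦ (1, 15) · λ_2+ρ ↦ (1, 15) · λ_3+ρ ↦ (8, 8) · λ_4+ρ ↦ (8, 10) · λ_5+ρ ↦ (8, 10) · λ_6+ρ ↦ (1, 15) · λ_7+ρ ↦ (8, 10) · λ_8+ρ ↦ (8, 10) · λ_9+ρ ↦ (15, 5) · λ_10+ρ ↦ (8, 10) · λ_11+ρ ↦ (8, 8)

The 11 indices split into 4 linkage classes (same alcove rep ⇔ same W_23-dot-orbit):

[[1, 2, 6], [3, 11], [4, 5, 7, 8, 10], [9]]


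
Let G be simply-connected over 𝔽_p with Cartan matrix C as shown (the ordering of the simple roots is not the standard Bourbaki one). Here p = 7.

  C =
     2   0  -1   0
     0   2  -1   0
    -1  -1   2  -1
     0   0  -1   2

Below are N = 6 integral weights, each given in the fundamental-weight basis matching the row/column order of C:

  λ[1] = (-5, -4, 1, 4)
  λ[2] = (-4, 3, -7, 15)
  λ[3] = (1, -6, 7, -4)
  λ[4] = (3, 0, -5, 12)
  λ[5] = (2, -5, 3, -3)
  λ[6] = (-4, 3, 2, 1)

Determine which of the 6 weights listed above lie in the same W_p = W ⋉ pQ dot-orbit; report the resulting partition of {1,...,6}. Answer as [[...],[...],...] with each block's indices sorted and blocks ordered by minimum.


D_4 Cartan matrix, 4 simple roots permuted; ρ=(1,1,1,1).

Each λ_j+ρ reduced to Ā_7; 4-tuples below use C's row order:

  1: (1, 2, 2, 0) · 2: (1, 2, 2, 0) · 3: (1, 2, 2, 0) · 4: (3, 0, 1, 0) · 5: (1, 2, 2, 0) · 6: (1, 2, 2, 0)

Grouping the 6 weights by Ā_7-representative: 2 linkage classes.

[[1, 2, 3, 5, 6], [4]]


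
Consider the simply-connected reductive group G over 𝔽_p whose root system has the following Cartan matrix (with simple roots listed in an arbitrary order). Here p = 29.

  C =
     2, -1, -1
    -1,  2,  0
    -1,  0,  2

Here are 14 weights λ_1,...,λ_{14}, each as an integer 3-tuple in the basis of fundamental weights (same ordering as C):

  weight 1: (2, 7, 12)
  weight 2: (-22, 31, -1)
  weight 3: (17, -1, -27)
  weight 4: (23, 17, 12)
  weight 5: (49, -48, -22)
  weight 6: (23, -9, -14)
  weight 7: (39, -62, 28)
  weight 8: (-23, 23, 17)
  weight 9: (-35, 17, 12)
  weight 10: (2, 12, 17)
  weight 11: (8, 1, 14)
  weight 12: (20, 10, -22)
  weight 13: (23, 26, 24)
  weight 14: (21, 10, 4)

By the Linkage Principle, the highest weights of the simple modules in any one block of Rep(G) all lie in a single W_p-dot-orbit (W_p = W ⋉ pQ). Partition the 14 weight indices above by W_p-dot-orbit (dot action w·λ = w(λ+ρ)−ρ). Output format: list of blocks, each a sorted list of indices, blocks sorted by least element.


A_3 Cartan matrix, 3 simple roots permuted; ρ=(1,1,1).

Each λ_j+ρ reduced to Ā_29; 3-tuples below use C's row order:

  1: (3, 8, 13) · 2: (0, 8, 18) · 3: (0, 8, 18) · 4: (3, 8, 13) · 5: (0, 8, 18) · 6: (3, 8, 13) · 7: (0, 8, 18) · 8: (18, 2, 4) · 9: (3, 8, 13) · 10: (3, 8, 13) · 11: (9, 2, 15) · 12: (0, 8, 18) · 13: (18, 2, 4) · 14: (18, 2, 4)

Grouping the 14 weights by Ā_29-representative: 4 linkage classes.

[[1, 4, 6, 9, 10], [2, 3, 5, 7, 12], [8, 13, 14], [11]]


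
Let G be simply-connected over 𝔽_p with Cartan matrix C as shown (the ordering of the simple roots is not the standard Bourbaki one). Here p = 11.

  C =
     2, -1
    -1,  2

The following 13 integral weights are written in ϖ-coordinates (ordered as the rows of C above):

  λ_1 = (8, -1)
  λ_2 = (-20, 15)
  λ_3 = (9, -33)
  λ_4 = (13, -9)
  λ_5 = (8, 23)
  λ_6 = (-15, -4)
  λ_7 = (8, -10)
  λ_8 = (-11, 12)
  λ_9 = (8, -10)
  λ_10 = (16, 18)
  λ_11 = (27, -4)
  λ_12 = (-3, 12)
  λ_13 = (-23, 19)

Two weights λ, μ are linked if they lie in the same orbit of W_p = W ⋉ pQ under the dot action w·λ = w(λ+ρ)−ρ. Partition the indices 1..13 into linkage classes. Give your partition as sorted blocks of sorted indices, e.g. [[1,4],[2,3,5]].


Dynkin diagram of C (from the 2 off-diagonal −1 entries): A_2.

Ā_11 reps of the 13 weights (A_2, coords as presented):

  [1] (9, 0) · [2] (3, 5) · [3] (10, 1) · [4] (3, 5) · [5] (0, 9) · [6] (3, 5) · [7] (0, 9) · [8] (8, 1) · [9] (0, 9) · [10] (3, 5) · [11] (3, 5) · [12] (0, 9) · [13] (0, 9)

Partition of {1..13} into 5 W_11-dot-orbits:

[[1], [2, 4, 6, 10, 11], [3], [5, 7, 9, 12, 13], [8]]


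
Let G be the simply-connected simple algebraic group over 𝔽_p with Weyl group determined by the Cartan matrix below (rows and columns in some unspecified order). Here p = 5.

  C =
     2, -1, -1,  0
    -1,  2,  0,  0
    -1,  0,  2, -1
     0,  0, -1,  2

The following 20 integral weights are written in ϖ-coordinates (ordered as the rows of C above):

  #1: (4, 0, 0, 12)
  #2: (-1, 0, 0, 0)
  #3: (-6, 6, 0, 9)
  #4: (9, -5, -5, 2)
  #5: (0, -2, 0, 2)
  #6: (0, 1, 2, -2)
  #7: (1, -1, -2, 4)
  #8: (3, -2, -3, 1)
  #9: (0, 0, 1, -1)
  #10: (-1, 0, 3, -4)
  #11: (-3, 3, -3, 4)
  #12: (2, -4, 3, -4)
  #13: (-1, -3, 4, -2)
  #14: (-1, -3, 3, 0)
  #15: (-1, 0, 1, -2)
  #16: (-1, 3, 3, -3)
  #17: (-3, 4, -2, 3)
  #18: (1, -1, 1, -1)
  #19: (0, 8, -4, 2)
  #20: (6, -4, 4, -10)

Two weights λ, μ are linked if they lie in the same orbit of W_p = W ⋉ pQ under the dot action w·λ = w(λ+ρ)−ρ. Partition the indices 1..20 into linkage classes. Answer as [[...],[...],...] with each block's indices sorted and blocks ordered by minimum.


Cartan matrix: type A_4 (|W|=120); un-permuting the 4 rows.

Ā_5 reps of the 20 weights (A_4, coords as presented):

  [1] (0, 1, 1, 3) · [2] (0, 1, 1, 1) · [3] (2, 0, 2, 0) · [4] (0, 1, 1, 3) · [5] (0, 1, 1, 3) · [6] (1, 1, 2, 0) · [7] (0, 1, 1, 3) · [8] (1, 1, 2, 0) · [9] (1, 1, 2, 0) · [10] (0, 1, 1, 3) · [11] (2, 0, 2, 1) · [12] (0, 1, 1, 1) · [13] (2, 0, 2, 1) · [14] (2, 0, 2, 1) · [15] (0, 1, 1, 1) · [16] (0, 1, 1, 1) · [17] (1, 1, 2, 0) · [18] (2, 0, 2, 0) · [19] (2, 0, 2, 1) · [20] (2, 0, 2, 0)

5 distinct reps among the 20 weights ⇒ 5 W_5-linkage classes:

[[1, 4, 5, 7, 10], [2, 12, 15, 16], [3, 18, 20], [6, 8, 9, 17], [11, 13, 14, 19]]


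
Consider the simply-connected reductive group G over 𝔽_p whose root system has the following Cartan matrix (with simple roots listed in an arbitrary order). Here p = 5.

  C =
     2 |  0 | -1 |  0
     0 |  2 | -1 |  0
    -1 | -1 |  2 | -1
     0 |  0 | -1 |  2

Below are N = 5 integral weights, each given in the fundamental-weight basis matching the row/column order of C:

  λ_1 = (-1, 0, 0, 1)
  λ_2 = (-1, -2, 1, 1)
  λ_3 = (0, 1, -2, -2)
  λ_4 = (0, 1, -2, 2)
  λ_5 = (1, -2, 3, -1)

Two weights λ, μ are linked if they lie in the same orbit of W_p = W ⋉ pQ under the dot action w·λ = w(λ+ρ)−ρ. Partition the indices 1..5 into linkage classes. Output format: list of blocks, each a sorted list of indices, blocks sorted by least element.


Type D_4, rank 4, |W|=192; reorder rows/cols to standard.

Each λ_j+ρ reduced to Ā_5; 4-tuples below use C's row order:

    λ_1+ρ ↦ (0, 1, 1, 2)
    λ_2+ρ ↦ (0, 1, 1, 2)
    λ_3+ρ ↦ (1, 0, 0, 1)
    λ_4+ρ ↦ (0, 1, 1, 2)
    λ_5+ρ ↦ (1, 0, 0, 1)

The 5 indices split into 2 linkage classes (same alcove rep ⇔ same W_5-dot-orbit):

[[1, 2, 4], [3, 5]]


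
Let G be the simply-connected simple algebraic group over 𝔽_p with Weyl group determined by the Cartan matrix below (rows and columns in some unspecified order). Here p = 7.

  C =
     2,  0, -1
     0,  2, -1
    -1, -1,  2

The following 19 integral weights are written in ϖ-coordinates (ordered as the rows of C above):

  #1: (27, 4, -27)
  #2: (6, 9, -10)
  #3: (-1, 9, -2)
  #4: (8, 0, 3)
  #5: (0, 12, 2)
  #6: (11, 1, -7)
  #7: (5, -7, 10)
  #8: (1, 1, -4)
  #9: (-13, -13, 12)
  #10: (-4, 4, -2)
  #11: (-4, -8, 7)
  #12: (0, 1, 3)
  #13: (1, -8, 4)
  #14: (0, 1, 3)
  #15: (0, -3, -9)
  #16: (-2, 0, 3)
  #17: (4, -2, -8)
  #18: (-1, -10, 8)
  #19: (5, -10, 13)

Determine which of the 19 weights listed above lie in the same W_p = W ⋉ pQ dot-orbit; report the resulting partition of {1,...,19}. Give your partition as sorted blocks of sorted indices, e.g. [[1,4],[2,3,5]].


C ↔ A_3 under row/col permutation; |W(A_3)| = 24.

λ_j+ρ reflected into Ā_7 (⟨·,θ^∨⟩≤7); 3-tuples as given:

  λ_1 → (0, 5, 2);  λ_2 → (1, 2, 4);  λ_3 → (0, 4, 2);  λ_4 → (0, 4, 2);  λ_5 → (1, 1, 3);  λ_6 → (1, 1, 1);  λ_7 → (1, 1, 3);  λ_8 → (1, 1, 1);  λ_9 → (1, 1, 1);  λ_10 → (1, 1, 3);  λ_11 → (0, 4, 2);  λ_12 → (1, 2, 4);  λ_13 → (0, 5, 2);  λ_14 → (1, 2, 4);  λ_15 → (1, 2, 4);  λ_16 → (1, 1, 3);  λ_17 → (0, 4, 2);  λ_18 → (0, 5, 2);  λ_19 → (1, 2, 4)

Linkage partition of the 19 weights (5 classes, p=7):

[[1, 13, 18], [2, 12, 14, 15, 19], [3, 4, 11, 17], [5, 7, 10, 16], [6, 8, 9]]


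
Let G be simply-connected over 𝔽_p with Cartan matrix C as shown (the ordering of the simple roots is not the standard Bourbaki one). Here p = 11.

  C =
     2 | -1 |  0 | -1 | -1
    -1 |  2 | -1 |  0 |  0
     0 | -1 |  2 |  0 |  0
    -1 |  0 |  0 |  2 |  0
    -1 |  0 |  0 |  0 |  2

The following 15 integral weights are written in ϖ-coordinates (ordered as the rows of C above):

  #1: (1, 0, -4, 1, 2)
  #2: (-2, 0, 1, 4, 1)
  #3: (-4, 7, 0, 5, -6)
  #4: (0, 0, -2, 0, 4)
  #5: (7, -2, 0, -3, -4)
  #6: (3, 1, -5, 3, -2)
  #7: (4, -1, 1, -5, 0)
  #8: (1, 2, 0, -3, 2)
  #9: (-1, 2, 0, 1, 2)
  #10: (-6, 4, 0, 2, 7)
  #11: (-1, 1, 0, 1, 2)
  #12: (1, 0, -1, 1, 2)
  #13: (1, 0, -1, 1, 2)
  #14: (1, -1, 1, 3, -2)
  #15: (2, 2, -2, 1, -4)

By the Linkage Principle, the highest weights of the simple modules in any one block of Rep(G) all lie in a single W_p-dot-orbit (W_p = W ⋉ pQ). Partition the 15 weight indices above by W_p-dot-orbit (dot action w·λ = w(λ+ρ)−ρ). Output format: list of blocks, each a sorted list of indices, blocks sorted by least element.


Cartan matrix: type D_5 (|W|=1920); un-permuting the 5 rows.

Each λ_j+ρ reduced to Ā_11; 5-tuples below use C's row order:

    1: (0, 2, 1, 2, 3)
    2: (1, 0, 2, 4, 1)
    3: (2, 1, 0, 2, 3)
    4: (1, 0, 1, 1, 5)
    5: (2, 1, 0, 2, 3)
    6: (1, 0, 2, 4, 1)
    7: (1, 0, 2, 4, 1)
    8: (0, 2, 1, 2, 3)
    9: (0, 2, 1, 2, 3)
    10: (2, 1, 0, 2, 3)
    11: (0, 2, 1, 2, 3)
    12: (2, 1, 0, 2, 3)
    13: (2, 1, 0, 2, 3)
    14: (1, 0, 2, 4, 1)
    15: (0, 2, 1, 2, 3)

Linkage partition of the 15 weights (4 classes, p=11):

[[1, 8, 9, 11, 15], [2, 6, 7, 14], [3, 5, 10, 12, 13], [4]]


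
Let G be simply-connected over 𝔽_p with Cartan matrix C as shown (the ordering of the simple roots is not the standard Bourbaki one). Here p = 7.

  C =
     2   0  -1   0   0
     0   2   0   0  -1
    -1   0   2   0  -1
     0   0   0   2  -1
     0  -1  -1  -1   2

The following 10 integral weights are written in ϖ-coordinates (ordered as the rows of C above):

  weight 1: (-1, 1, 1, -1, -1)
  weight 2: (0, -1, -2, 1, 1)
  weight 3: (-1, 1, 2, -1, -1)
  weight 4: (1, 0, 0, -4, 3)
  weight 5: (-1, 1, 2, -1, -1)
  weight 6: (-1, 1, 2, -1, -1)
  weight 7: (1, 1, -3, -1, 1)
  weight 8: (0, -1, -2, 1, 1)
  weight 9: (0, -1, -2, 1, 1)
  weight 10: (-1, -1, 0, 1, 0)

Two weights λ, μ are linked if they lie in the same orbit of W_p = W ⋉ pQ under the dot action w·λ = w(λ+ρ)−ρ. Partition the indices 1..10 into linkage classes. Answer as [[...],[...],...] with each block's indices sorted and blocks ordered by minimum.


Root system D_5: the 5×5 matrix C matches after relabeling.

Ā_7 reps of the 10 weights (D_5, coords as presented):

  1: (0, 2, 2, 0, 0) · 2: (0, 0, 1, 2, 1) · 3: (0, 2, 2, 0, 0) · 4: (0, 0, 1, 2, 1) · 5: (0, 2, 2, 0, 0) · 6: (0, 2, 2, 0, 0) · 7: (0, 2, 2, 0, 0) · 8: (0, 0, 1, 2, 1) · 9: (0, 0, 1, 2, 1) · 10: (0, 0, 1, 2, 1)

Grouping the 10 weights by Ā_7-representative: 2 linkage classes.

[[1, 3, 5, 6, 7], [2, 4, 8, 9, 10]]


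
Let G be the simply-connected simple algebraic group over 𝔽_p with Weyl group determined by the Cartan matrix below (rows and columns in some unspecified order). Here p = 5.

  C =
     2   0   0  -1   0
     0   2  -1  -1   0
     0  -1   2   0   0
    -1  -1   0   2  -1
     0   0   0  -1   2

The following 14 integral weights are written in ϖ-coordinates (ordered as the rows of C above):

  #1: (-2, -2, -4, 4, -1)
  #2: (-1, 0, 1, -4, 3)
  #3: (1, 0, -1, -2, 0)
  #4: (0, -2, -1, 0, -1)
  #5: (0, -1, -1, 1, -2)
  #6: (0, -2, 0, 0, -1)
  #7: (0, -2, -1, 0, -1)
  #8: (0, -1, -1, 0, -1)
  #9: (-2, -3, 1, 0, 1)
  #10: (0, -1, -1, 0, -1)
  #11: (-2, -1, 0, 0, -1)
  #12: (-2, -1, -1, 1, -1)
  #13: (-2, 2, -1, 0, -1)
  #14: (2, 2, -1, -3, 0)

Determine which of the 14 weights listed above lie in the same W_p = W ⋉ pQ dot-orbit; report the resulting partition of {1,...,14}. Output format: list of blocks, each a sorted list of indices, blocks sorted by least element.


D_5 Cartan matrix, 5 simple roots permuted; ρ=(1,1,1,1,1).

W_5-reps of the 14 weights in Ā_5 (same 5-coord order as C):

  λ_1 → (1, 0, 1, 0, 0);  λ_2 → (1, 0, 0, 1, 1);  λ_3 → (1, 0, 0, 1, 0);  λ_4 → (1, 0, 1, 0, 0);  λ_5 → (1, 0, 0, 1, 1);  λ_6 → (1, 1, 0, 0, 0);  λ_7 → (1, 0, 1, 0, 0);  λ_8 → (1, 0, 0, 1, 0);  λ_9 → (1, 0, 0, 1, 0);  λ_10 → (1, 0, 0, 1, 0);  λ_11 → (1, 0, 1, 0, 0);  λ_12 → (1, 0, 0, 1, 0);  λ_13 → (1, 1, 0, 0, 0);  λ_14 → (1, 0, 0, 1, 1)

4 distinct reps among the 14 weights ⇒ 4 W_5-linkage classes:

[[1, 4, 7, 11], [2, 5, 14], [3, 8, 9, 10, 12], [6, 13]]


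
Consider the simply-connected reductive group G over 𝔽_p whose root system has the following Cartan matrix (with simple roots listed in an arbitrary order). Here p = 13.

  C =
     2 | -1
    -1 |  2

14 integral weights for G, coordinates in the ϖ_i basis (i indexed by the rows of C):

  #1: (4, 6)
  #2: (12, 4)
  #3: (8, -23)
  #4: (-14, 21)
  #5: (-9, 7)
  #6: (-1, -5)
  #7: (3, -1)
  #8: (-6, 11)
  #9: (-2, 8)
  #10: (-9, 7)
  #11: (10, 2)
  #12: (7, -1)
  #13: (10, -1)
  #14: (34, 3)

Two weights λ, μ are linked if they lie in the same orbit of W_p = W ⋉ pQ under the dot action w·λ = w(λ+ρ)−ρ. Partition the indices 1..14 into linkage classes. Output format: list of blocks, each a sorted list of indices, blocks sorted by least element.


Cartan matrix: type A_2 (|W|=6); un-permuting the 2 rows.

Alcove-folded reps (p=13, 14 weights, presented ϖ-order):

  λ_1+ρ ↦ (5, 7) · λ_2+ρ ↦ (8, 0) · λ_3+ρ ↦ (4, 0) · λ_4+ρ ↦ (4, 0) · λ_5+ρ ↦ (8, 0) · λ_6+ρ ↦ (4, 0) · λ_7+ρ ↦ (4, 0) · λ_8+ρ ↦ (5, 7) · λ_9+ρ ↦ (1, 8) · λ_10+ρ ↦ (8, 0) · λ_11+ρ ↦ (10, 2) · λ_12+ρ ↦ (8, 0) · λ_13+ρ ↦ (11, 0) · λ_14+ρ ↦ (4, 0)

Partition of {1..14} into 6 W_13-dot-orbits:

[[1, 8], [2, 5, 10, 12], [3, 4, 6, 7, 14], [9], [11], [13]]


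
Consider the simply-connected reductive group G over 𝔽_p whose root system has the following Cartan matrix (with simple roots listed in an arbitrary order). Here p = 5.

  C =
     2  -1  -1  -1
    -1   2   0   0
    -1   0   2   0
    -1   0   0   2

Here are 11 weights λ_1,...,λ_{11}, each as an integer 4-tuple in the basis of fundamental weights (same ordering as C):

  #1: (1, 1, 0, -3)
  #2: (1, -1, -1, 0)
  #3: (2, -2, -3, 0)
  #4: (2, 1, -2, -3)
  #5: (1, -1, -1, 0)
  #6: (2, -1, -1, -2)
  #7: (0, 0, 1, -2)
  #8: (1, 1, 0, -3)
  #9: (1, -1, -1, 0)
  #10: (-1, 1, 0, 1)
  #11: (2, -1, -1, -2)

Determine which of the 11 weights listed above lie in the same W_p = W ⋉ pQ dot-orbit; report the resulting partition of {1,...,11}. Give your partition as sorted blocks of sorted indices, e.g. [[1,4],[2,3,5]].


Root system D_4: the 4×4 matrix C matches after relabeling.

λ_j+ρ reflected into Ā_5 (⟨·,θ^∨⟩≤5); 4-tuples as given:

  1: (0, 2, 1, 2) · 2: (2, 0, 0, 1) · 3: (0, 1, 2, 1) · 4: (0, 2, 1, 2) · 5: (2, 0, 0, 1) · 6: (2, 0, 0, 1) · 7: (0, 1, 2, 1) · 8: (0, 2, 1, 2) · 9: (2, 0, 0, 1) · 10: (0, 2, 1, 2) · 11: (2, 0, 0, 1)

Grouping the 11 weights by Ā_5-representative: 3 linkage classes.

[[1, 4, 8, 10], [2, 5, 6, 9, 11], [3, 7]]


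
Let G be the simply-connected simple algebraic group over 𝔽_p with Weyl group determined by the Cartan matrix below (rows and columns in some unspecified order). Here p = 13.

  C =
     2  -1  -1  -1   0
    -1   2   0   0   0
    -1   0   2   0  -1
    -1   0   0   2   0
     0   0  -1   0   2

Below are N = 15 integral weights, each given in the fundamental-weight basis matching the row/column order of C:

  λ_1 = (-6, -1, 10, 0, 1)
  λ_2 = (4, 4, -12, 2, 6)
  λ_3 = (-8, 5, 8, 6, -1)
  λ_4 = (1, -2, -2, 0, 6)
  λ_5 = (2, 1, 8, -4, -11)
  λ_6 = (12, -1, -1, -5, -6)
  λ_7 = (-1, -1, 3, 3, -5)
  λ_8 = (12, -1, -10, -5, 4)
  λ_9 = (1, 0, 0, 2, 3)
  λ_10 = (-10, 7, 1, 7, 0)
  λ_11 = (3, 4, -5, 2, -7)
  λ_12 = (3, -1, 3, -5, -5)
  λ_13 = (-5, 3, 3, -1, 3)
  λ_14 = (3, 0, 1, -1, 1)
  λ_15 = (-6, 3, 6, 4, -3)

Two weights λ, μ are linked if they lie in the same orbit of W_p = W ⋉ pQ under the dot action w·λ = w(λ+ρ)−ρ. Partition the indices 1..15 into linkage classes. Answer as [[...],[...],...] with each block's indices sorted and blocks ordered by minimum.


Type D_5, rank 5, |W|=1920; reorder rows/cols to standard.

Folding the 15 weights λ_j+ρ into Ā_13 (reps in the given 5-coord order):

  λ_1 → (4, 1, 0, 0, 2);  λ_2 → (2, 1, 0, 3, 4);  λ_3 → (4, 1, 0, 0, 2);  λ_4 → (0, 1, 1, 1, 6);  λ_5 → (0, 1, 1, 2, 8);  λ_6 → (0, 0, 0, 4, 4);  λ_7 → (0, 0, 0, 4, 4);  λ_8 → (0, 0, 0, 4, 4);  λ_9 → (2, 1, 0, 3, 4);  λ_10 → (0, 1, 1, 1, 6);  λ_11 → (2, 1, 0, 3, 4);  λ_12 → (0, 0, 0, 4, 4);  λ_13 → (0, 0, 0, 4, 4);  λ_14 → (4, 1, 0, 0, 2);  λ_15 → (4, 1, 0, 0, 2)

Grouping the 15 weights by Ā_13-representative: 5 linkage classes.

[[1, 3, 14, 15], [2, 9, 11], [4, 10], [5], [6, 7, 8, 12, 13]]


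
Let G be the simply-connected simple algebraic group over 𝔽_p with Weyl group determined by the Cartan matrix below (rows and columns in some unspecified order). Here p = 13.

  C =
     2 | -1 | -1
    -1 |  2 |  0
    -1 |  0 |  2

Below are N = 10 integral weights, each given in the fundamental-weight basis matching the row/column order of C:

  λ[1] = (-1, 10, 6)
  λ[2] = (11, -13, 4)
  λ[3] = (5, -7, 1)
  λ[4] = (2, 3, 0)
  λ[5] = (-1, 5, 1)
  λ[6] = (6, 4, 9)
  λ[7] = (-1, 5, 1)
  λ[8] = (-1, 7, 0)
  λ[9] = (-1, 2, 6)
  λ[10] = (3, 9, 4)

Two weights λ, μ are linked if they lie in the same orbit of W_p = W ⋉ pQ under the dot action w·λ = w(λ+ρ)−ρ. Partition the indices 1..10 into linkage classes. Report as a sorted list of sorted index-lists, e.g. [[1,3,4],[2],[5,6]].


Cartan matrix: type A_3 (|W|=24); un-permuting the 3 rows.

Folding the 10 weights λ_j+ρ into Ā_13 (reps in the given 3-coord order):

  1: (0, 6, 2)
  2: (0, 8, 1)
  3: (0, 6, 2)
  4: (3, 4, 1)
  5: (0, 6, 2)
  6: (3, 4, 1)
  7: (0, 6, 2)
  8: (0, 8, 1)
  9: (0, 3, 7)
  10: (3, 4, 1)

Grouping the 10 weights by Ā_13-representative: 4 linkage classes.

[[1, 3, 5, 7], [2, 8], [4, 6, 10], [9]]


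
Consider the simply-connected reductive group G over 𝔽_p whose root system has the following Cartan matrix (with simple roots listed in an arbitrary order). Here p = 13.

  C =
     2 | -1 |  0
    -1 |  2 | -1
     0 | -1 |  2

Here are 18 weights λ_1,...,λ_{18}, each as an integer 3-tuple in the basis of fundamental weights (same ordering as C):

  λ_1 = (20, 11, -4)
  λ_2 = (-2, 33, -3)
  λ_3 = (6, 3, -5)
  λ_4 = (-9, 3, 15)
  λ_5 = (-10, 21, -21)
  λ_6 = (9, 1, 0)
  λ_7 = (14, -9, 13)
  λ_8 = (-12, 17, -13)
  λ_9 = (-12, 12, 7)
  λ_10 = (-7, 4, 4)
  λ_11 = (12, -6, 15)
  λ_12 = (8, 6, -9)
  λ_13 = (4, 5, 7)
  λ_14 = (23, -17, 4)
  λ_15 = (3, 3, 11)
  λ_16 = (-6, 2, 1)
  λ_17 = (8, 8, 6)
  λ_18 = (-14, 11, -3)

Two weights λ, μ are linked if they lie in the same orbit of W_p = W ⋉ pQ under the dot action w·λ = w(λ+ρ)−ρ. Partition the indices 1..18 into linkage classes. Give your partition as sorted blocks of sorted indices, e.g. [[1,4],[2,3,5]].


A_3 Cartan matrix, 3 simple roots permuted; ρ=(1,1,1).

Each λ_j+ρ reduced to Ā_13; 3-tuples below use C's row order:

  1: (3, 1, 5) · 2: (1, 5, 2) · 3: (7, 0, 4) · 4: (3, 1, 5) · 5: (7, 0, 4) · 6: (10, 2, 1) · 7: (1, 5, 2) · 8: (1, 5, 2) · 9: (3, 2, 0) · 10: (5, 1, 4) · 11: (3, 2, 0) · 12: (5, 1, 4) · 13: (1, 5, 2) · 14: (3, 2, 0) · 15: (3, 1, 5) · 16: (3, 2, 0) · 17: (3, 1, 5) · 18: (10, 2, 1)

Linkage partition of the 18 weights (6 classes, p=13):

[[1, 4, 15, 17], [2, 7, 8, 13], [3, 5], [6, 18], [9, 11, 14, 16], [10, 12]]


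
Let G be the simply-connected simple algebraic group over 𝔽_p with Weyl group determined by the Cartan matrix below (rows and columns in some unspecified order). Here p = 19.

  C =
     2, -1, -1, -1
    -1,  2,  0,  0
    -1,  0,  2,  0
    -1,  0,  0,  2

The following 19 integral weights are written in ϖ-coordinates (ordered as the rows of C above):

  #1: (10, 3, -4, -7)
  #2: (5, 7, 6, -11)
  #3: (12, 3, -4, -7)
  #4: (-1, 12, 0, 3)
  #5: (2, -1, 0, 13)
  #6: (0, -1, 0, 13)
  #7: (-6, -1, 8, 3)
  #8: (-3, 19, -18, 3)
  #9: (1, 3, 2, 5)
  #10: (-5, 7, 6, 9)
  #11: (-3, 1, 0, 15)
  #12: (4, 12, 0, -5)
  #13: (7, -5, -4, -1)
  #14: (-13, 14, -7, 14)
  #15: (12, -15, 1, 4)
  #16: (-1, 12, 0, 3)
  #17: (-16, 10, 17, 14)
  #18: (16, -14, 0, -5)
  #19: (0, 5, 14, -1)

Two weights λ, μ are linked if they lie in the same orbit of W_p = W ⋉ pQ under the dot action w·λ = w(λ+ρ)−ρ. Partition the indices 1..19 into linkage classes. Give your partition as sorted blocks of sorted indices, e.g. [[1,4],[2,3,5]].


Cartan matrix: type D_4 (|W|=192); un-permuting the 4 rows.

W_19-reps of the 19 weights in Ā_19 (same 4-coord order as C):

  λ_1+ρ ↦ (2, 4, 3, 6);  λ_2+ρ ↦ (2, 4, 3, 6);  λ_3+ρ ↦ (2, 4, 3, 6);  λ_4+ρ ↦ (0, 13, 1, 4);  λ_5+ρ ↦ (1, 0, 1, 14);  λ_6+ρ ↦ (1, 0, 1, 14);  λ_7+ρ ↦ (1, 4, 3, 0);  λ_8+ρ ↦ (1, 0, 1, 14);  λ_9+ρ ↦ (2, 4, 3, 6);  λ_10+ρ ↦ (2, 4, 3, 6);  λ_11+ρ ↦ (1, 0, 1, 14);  λ_12+ρ ↦ (0, 13, 1, 4);  λ_13+ρ ↦ (1, 4, 3, 0);  λ_14+ρ ↦ (0, 3, 12, 3);  λ_15+ρ ↦ (0, 13, 1, 4);  λ_16+ρ ↦ (0, 13, 1, 4);  λ_17+ρ ↦ (1, 4, 3, 0);  λ_18+ρ ↦ (0, 13, 1, 4);  λ_19+ρ ↦ (0, 3, 12, 3)

Partition of {1..19} into 5 W_19-dot-orbits:

[[1, 2, 3, 9, 10], [4, 12, 15, 16, 18], [5, 6, 8, 11], [7, 13, 17], [14, 19]]
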